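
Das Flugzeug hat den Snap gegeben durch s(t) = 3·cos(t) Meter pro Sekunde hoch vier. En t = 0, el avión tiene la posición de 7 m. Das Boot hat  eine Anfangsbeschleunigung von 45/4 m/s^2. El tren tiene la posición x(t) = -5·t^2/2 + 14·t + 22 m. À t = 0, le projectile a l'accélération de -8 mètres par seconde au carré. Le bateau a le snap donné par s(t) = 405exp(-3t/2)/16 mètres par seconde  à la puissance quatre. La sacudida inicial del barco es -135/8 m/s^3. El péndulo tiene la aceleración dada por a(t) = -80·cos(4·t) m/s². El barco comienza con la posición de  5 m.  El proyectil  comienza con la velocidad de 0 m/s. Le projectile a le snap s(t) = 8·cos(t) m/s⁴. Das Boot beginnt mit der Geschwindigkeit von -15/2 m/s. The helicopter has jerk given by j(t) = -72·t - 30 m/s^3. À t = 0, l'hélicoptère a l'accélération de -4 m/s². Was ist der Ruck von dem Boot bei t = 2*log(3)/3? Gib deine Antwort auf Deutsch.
Ausgehend von dem Snap s(t) = 405·exp(-3·t/2)/16, nehmen wir 1 Stammfunktion. Das Integral von dem Snap, mit j(0) = -135/8, ergibt den Ruck: j(t) = -135·exp(-3·t/2)/8. Wir haben den Ruck j(t) = -135·exp(-3·t/2)/8. Durch Einsetzen von t = 2*log(3)/3: j(2*log(3)/3) = -45/8.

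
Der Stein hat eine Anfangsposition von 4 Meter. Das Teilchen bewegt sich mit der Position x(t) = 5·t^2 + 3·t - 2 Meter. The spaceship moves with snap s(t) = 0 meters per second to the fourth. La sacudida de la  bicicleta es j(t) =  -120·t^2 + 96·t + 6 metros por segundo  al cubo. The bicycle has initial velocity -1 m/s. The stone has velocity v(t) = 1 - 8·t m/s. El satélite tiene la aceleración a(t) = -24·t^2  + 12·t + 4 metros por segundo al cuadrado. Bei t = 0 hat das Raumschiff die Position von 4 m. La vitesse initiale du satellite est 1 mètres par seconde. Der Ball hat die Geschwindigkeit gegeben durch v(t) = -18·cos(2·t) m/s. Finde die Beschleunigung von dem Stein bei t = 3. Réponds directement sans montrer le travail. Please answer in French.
La réponse est -8.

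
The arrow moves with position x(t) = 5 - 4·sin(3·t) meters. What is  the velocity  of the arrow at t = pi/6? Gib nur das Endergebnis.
v(pi/6) = 0.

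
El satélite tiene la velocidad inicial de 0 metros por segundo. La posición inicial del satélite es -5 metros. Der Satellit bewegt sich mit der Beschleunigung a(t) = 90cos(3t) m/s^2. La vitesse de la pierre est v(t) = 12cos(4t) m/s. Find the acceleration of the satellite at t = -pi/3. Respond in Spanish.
Usando a(t) = 90·cos(3·t) y sustituyendo t = -pi/3, encontramos a = -90.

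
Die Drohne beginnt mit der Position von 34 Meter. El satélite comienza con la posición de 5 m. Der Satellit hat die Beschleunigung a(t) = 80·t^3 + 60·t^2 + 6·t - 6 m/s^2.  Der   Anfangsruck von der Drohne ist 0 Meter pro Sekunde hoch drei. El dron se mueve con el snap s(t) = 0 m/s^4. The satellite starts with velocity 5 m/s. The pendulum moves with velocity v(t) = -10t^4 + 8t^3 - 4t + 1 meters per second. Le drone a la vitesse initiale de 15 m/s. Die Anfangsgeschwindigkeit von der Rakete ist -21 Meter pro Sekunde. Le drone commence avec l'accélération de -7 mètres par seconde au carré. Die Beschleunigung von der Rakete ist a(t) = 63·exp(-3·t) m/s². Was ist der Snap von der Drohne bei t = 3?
Wir haben den Snap s(t) = 0. Durch Einsetzen von t = 3: s(3) = 0.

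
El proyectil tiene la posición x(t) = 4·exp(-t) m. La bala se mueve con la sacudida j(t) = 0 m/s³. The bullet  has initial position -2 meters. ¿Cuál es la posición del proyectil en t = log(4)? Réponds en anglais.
From the given position equation x(t) = 4·exp(-t), we substitute t = log(4) to get x = 1.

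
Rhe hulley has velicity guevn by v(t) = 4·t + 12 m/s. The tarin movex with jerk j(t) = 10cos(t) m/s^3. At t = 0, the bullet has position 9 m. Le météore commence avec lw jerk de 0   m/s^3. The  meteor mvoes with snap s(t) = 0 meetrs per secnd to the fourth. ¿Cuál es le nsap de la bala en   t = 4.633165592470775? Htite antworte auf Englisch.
Starting from velocity v(t) = 4·t + 12, we take 3 derivatives. Differentiating velocity, we get acceleration: a(t) = 4. Differentiating acceleration, we get jerk: j(t) = 0. Taking d/dt of j(t), we find s(t) = 0. Using s(t) = 0 and substituting t = 4.633165592470775, we find s = 0.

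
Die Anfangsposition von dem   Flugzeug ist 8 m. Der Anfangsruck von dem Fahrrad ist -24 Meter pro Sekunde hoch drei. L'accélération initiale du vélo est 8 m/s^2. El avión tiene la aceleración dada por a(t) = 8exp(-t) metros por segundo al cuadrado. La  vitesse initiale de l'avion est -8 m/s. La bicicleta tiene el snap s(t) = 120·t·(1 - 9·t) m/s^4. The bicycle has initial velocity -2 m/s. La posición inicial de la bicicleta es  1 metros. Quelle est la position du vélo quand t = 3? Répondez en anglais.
We must find the antiderivative of our snap equation s(t) = 120·t·(1 - 9·t) 4 times. Integrating snap and using the initial condition j(0) = -24, we get j(t) = -360·t^3 + 60·t^2 - 24. Taking ∫j(t)dt and applying a(0) = 8, we find a(t) = -90·t^4 + 20·t^3 - 24·t + 8. The integral of acceleration, with v(0) = -2, gives velocity: v(t) = -18·t^5 + 5·t^4 - 12·t^2 + 8·t - 2. Taking ∫v(t)dt and applying x(0) = 1, we find x(t) = -3·t^6 + t^5 - 4·t^3 + 4·t^2 - 2·t + 1. From the given position equation x(t) = -3·t^6 + t^5 - 4·t^3 + 4·t^2 - 2·t + 1, we substitute t = 3 to get x = -2021.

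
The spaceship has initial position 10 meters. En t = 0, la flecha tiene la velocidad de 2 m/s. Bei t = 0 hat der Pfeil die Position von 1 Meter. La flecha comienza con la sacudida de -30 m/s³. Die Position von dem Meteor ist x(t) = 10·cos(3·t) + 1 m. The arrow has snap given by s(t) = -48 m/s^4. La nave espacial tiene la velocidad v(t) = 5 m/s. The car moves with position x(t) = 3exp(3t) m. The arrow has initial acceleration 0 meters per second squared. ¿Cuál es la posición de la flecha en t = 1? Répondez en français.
Nous devons intégrer notre équation du snap s(t) = -48 4 fois. En intégrant le snap et en utilisant la condition initiale j(0) = -30, nous obtenons j(t) = -48·t - 30. En intégrant le jerk et en utilisant la condition initiale a(0) = 0, nous obtenons a(t) = 6·t·(-4·t - 5). En prenant ∫a(t)dt et en appliquant v(0) = 2, nous trouvons v(t) = -8·t^3 - 15·t^2 + 2. L'intégrale de la vitesse, avec x(0) = 1, donne la position: x(t) = -2·t^4 - 5·t^3 + 2·t + 1. De l'équation de la position x(t) = -2·t^4 - 5·t^3 + 2·t + 1, nous substituons t = 1 pour obtenir x = -4.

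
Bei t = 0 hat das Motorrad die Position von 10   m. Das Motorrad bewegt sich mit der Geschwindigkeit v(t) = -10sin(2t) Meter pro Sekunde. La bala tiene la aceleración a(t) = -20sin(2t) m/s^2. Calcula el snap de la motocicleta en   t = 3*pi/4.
Partiendo de la velocidad v(t) = -10·sin(2·t), tomamos 3 derivadas. La derivada de la velocidad da la aceleración: a(t) = -20·cos(2·t). Tomando d/dt de a(t), encontramos j(t) = 40·sin(2·t). Tomando d/dt de j(t), encontramos s(t) = 80·cos(2·t). De la ecuación del snap s(t) = 80·cos(2·t), sustituimos t = 3*pi/4 para obtener s = 0.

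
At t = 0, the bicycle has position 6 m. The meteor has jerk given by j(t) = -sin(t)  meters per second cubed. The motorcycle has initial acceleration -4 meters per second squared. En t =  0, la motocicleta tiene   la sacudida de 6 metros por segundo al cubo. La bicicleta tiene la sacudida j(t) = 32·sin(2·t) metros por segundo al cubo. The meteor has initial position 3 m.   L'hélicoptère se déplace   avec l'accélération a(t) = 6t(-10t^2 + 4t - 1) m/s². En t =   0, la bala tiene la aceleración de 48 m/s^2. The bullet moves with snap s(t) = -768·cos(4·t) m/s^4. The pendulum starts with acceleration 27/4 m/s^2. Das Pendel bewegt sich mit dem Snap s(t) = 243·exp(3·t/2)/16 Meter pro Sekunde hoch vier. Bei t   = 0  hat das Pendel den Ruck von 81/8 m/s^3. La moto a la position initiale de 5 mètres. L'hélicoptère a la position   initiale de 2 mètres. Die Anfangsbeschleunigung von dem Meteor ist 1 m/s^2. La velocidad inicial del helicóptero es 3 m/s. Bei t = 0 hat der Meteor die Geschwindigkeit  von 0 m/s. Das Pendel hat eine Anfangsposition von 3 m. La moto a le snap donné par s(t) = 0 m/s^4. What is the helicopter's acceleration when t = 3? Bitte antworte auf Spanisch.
Tenemos la aceleración a(t) = 6·t·(-10·t^2 + 4·t - 1). Sustituyendo t = 3: a(3) = -1422.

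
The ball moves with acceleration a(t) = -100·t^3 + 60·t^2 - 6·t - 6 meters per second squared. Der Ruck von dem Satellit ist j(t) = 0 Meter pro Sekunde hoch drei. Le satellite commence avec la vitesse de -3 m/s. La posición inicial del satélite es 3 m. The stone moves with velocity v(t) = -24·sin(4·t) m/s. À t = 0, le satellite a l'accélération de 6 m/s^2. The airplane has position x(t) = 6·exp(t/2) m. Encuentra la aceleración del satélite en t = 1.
Debemos encontrar la antiderivada de nuestra ecuación de la sacudida j(t) = 0 1 vez. Tomando ∫j(t)dt y aplicando a(0) = 6, encontramos a(t) = 6. Tenemos la aceleración a(t) = 6. Sustituyendo t = 1: a(1) = 6.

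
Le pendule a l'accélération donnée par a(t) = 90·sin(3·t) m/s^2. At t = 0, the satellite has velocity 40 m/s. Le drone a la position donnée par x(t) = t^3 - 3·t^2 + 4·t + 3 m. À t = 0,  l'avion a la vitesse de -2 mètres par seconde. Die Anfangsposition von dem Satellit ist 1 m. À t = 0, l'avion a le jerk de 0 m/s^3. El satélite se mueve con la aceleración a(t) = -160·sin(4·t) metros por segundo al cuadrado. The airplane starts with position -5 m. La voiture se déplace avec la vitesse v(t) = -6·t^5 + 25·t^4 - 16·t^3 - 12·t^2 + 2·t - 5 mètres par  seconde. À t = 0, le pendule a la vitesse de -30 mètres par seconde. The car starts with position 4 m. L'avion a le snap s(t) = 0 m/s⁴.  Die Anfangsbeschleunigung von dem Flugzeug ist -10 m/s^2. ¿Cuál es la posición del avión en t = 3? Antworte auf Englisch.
To find the answer, we compute 4 antiderivatives of s(t) = 0. The antiderivative of snap, with j(0) = 0, gives jerk: j(t) = 0. Taking ∫j(t)dt and applying a(0) = -10, we find a(t) = -10. The integral of acceleration, with v(0) = -2, gives velocity: v(t) = -10·t - 2. Taking ∫v(t)dt and applying x(0) = -5, we find x(t) = -5·t^2 - 2·t - 5. From the given position equation x(t) = -5·t^2 - 2·t - 5, we substitute t = 3 to get x = -56.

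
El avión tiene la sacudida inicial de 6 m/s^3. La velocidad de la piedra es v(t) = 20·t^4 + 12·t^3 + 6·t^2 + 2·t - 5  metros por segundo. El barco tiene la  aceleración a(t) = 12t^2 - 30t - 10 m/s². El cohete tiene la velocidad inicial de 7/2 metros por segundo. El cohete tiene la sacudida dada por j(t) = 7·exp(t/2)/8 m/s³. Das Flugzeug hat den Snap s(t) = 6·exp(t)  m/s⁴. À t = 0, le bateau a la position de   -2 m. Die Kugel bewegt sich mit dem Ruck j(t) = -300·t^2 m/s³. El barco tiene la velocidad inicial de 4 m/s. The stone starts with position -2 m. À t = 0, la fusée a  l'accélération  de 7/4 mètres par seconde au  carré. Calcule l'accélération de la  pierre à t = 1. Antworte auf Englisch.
We must differentiate our velocity equation v(t) = 20·t^4 + 12·t^3 + 6·t^2 + 2·t - 5 1 time. Taking d/dt of v(t), we find a(t) = 80·t^3 + 36·t^2 + 12·t + 2. We have acceleration a(t) = 80·t^3 + 36·t^2 + 12·t + 2. Substituting t = 1: a(1) = 130.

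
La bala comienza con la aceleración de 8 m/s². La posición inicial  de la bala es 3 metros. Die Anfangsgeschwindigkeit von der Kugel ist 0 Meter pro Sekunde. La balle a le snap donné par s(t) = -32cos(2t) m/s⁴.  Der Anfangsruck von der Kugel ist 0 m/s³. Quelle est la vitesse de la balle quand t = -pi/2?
Nous devons trouver l'intégrale de notre équation du snap s(t) = -32·cos(2·t) 3 fois. La primitive du snap est le jerk. En utilisant j(0) = 0, nous obtenons j(t) = -16·sin(2·t). En prenant ∫j(t)dt et en appliquant a(0) = 8, nous trouvons a(t) = 8·cos(2·t). La primitive de l'accélération, avec v(0) = 0, donne la vitesse: v(t) = 4·sin(2·t). En utilisant v(t) = 4·sin(2·t) et en substituant t = -pi/2, nous trouvons v = 0.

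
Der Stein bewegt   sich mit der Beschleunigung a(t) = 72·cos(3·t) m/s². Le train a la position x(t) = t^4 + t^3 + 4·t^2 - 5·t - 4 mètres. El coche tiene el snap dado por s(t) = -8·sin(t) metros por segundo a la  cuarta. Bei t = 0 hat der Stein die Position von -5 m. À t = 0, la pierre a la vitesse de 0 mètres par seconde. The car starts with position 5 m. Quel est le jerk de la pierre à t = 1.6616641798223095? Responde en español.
Debemos derivar nuestra ecuación de la aceleración a(t) = 72·cos(3·t) 1 vez. Derivando la aceleración, obtenemos la sacudida: j(t) = -216·sin(3·t). De la ecuación de la sacudida j(t) = -216·sin(3·t), sustituimos t = 1.6616641798223095 para obtener j = 208.023806799580.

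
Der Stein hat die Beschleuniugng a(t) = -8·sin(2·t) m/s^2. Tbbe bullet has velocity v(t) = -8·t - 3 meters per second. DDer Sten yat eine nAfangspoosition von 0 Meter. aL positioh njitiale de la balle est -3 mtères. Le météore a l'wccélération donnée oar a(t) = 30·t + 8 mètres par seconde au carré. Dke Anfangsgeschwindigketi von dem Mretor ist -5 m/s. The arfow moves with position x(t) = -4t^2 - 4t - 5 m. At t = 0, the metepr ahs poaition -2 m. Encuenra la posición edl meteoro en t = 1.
Necesitamos integrar nuestra ecuación de la aceleración a(t) = 30·t + 8 2 veces. Tomando ∫a(t)dt y aplicando v(0) = -5, encontramos v(t) = 15·t^2 + 8·t - 5. La antiderivada de la velocidad es la posición. Usando x(0) = -2, obtenemos x(t) = 5·t^3 + 4·t^2 - 5·t - 2. Usando x(t) = 5·t^3 + 4·t^2 - 5·t - 2 y sustituyendo t = 1, encontramos x = 2.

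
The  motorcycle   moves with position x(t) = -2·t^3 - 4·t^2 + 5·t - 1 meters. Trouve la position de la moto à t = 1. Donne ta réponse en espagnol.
Usando x(t) = -2·t^3 - 4·t^2 + 5·t - 1 y sustituyendo t = 1, encontramos x = -2.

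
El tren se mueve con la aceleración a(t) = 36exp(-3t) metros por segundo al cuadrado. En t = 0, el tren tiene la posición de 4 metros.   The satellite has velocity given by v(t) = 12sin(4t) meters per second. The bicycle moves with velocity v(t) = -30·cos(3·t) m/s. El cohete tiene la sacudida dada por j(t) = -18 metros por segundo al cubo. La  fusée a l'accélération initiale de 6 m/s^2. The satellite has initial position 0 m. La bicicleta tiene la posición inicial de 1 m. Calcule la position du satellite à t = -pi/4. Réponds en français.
Pour résoudre ceci, nous devons prendre 1 primitive de notre équation de la vitesse v(t) = 12·sin(4·t). La primitive de la vitesse est la position. En utilisant x(0) = 0, nous obtenons x(t) = 3 - 3·cos(4·t). De l'équation de la position x(t) = 3 - 3·cos(4·t), nous substituons t = -pi/4 pour obtenir x = 6.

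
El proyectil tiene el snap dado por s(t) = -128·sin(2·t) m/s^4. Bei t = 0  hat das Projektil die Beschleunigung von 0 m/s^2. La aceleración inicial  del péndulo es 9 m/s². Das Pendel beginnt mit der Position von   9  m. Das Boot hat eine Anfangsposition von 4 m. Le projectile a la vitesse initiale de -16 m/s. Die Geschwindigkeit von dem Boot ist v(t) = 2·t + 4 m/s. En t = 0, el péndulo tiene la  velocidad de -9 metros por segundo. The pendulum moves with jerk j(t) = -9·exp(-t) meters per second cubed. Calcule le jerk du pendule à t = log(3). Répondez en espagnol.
Tenemos la sacudida j(t) = -9·exp(-t). Sustituyendo t = log(3): j(log(3)) = -3.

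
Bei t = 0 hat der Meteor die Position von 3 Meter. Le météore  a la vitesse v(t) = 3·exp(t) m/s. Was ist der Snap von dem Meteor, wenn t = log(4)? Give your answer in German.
Ausgehend von der Geschwindigkeit v(t) = 3·exp(t), nehmen wir 3 Ableitungen. Die Ableitung von der Geschwindigkeit ergibt die Beschleunigung: a(t) = 3·exp(t). Mit d/dt von a(t) finden wir j(t) = 3·exp(t). Durch Ableiten von dem Ruck erhalten wir den Snap: s(t) = 3·exp(t). Aus der Gleichung für den Snap s(t) = 3·exp(t), setzen wir t = log(4) ein und erhalten s = 12.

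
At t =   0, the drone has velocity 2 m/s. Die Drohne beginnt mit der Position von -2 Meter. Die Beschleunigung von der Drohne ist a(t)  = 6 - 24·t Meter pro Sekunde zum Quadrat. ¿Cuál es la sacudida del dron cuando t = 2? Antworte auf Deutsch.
Wir müssen unsere Gleichung für die Beschleunigung a(t) = 6 - 24·t 1-mal ableiten. Durch Ableiten von der Beschleunigung erhalten wir den Ruck: j(t) = -24. Mit j(t) = -24 und Einsetzen von t = 2, finden wir j = -24.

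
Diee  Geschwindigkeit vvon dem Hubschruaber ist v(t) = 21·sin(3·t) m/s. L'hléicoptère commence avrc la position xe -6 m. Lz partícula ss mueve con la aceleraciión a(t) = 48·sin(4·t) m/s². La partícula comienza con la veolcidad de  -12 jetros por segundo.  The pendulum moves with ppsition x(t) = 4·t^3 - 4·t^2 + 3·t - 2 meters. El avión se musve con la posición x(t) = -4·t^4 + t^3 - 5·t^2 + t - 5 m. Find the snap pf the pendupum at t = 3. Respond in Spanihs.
Para resolver esto, necesitamos tomar 4 derivadas de nuestra ecuación de la posición x(t) = 4·t^3 - 4·t^2 + 3·t - 2. Tomando d/dt de x(t), encontramos v(t) = 12·t^2 - 8·t + 3. Tomando d/dt de v(t), encontramos a(t) = 24·t - 8. La derivada de la aceleración da la sacudida: j(t) = 24. Tomando d/dt de j(t), encontramos s(t) = 0. De la ecuación del snap s(t) = 0, sustituimos t = 3 para obtener s = 0.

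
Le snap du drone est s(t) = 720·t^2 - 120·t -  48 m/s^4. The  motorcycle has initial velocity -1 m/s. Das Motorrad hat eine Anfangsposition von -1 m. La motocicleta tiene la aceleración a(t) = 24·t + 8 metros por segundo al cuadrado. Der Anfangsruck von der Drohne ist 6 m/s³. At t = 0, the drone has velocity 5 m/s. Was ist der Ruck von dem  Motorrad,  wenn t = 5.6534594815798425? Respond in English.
We must differentiate our acceleration equation a(t) = 24·t + 8 1 time. The derivative of acceleration gives jerk: j(t) = 24. Using j(t) = 24 and substituting t = 5.6534594815798425, we find j = 24.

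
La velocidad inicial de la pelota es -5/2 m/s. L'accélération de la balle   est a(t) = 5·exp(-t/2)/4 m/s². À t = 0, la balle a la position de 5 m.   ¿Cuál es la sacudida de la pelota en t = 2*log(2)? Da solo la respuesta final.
j(2*log(2)) = -5/16.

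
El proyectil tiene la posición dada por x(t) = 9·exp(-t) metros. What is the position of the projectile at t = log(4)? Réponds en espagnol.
Usando x(t) = 9·exp(-t) y sustituyendo t = log(4), encontramos x = 9/4.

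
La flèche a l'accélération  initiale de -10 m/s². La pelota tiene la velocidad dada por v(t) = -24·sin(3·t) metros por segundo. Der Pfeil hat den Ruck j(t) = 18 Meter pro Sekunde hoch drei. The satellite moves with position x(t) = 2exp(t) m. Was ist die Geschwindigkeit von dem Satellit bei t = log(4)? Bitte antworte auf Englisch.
To solve this, we need to take 1 derivative of our position equation x(t) = 2·exp(t). The derivative of position gives velocity: v(t) = 2·exp(t). From the given velocity equation v(t) = 2·exp(t), we substitute t = log(4) to get v = 8.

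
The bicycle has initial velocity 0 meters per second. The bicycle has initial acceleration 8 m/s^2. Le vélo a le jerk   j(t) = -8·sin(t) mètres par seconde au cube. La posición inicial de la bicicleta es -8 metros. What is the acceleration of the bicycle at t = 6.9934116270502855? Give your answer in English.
We need to integrate our jerk equation j(t) = -8·sin(t) 1 time. Taking ∫j(t)dt and applying a(0) = 8, we find a(t) = 8·cos(t). Using a(t) = 8·cos(t) and substituting t = 6.9934116270502855, we find a = 6.06571466908069.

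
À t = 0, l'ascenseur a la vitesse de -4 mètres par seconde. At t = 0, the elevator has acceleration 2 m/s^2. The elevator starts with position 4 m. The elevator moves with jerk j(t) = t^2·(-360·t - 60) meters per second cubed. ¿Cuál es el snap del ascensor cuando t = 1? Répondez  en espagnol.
Para resolver esto, necesitamos tomar 1 derivada de nuestra ecuación de la sacudida j(t) = t^2·(-360·t - 60). Tomando d/dt de j(t), encontramos s(t) = -360·t^2 + 2·t·(-360·t - 60). Usando s(t) = -360·t^2 + 2·t·(-360·t - 60) y sustituyendo t = 1, encontramos s = -1200.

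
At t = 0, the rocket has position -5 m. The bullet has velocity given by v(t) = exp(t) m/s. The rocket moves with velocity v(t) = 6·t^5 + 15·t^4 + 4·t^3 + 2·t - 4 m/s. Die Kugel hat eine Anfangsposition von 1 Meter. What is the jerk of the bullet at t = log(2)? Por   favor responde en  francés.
Pour résoudre ceci, nous devons prendre 2 dérivées de notre équation de la vitesse v(t) = exp(t). La dérivée de la vitesse donne l'accélération: a(t) = exp(t). La dérivée de l'accélération donne le jerk: j(t) = exp(t). Nous avons le jerk j(t) = exp(t). En substituant t = log(2): j(log(2)) = 2.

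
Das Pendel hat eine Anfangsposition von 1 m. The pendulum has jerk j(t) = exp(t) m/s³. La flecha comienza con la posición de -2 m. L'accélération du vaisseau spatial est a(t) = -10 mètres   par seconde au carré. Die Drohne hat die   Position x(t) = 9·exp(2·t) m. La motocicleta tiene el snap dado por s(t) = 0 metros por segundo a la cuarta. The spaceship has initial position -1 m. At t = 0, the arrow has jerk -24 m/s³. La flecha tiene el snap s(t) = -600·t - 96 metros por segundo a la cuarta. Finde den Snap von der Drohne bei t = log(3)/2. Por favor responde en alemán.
Wir müssen unsere Gleichung für die Position x(t) = 9·exp(2·t) 4-mal ableiten. Durch Ableiten von der Position erhalten wir die Geschwindigkeit: v(t) = 18·exp(2·t). Die Ableitung von der Geschwindigkeit ergibt die Beschleunigung: a(t) = 36·exp(2·t). Die Ableitung von der Beschleunigung ergibt den Ruck: j(t) = 72·exp(2·t). Durch Ableiten von dem Ruck erhalten wir den Snap: s(t) = 144·exp(2·t). Mit s(t) = 144·exp(2·t) und Einsetzen von t = log(3)/2, finden wir s = 432.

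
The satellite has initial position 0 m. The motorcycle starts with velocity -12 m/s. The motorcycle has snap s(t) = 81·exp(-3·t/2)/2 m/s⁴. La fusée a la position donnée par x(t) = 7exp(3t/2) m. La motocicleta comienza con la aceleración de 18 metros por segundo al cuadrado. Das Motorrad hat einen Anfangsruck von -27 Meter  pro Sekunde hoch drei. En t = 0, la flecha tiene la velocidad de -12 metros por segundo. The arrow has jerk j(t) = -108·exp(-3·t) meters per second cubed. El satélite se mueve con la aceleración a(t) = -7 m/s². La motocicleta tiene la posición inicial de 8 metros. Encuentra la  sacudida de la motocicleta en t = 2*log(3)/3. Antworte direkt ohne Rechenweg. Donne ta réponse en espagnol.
La sacudida en t = 2*log(3)/3 es j = -9.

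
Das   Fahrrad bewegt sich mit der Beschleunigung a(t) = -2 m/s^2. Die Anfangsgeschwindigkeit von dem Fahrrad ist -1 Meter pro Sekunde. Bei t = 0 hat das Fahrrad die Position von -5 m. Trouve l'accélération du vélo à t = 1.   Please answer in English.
We have acceleration a(t) = -2. Substituting t = 1: a(1) = -2.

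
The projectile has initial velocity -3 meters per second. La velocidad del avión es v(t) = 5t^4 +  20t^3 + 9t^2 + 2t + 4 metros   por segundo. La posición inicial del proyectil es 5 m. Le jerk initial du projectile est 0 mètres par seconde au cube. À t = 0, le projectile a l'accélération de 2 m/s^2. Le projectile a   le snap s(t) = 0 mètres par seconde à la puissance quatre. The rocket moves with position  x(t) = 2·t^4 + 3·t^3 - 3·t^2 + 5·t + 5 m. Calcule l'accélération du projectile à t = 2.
Nous devons intégrer notre équation du snap s(t) = 0 2 fois. En intégrant le snap et en utilisant la condition initiale j(0) = 0, nous obtenons j(t) = 0. La primitive du jerk, avec a(0) = 2, donne l'accélération: a(t) = 2. En utilisant a(t) = 2 et en substituant t = 2, nous trouvons a = 2.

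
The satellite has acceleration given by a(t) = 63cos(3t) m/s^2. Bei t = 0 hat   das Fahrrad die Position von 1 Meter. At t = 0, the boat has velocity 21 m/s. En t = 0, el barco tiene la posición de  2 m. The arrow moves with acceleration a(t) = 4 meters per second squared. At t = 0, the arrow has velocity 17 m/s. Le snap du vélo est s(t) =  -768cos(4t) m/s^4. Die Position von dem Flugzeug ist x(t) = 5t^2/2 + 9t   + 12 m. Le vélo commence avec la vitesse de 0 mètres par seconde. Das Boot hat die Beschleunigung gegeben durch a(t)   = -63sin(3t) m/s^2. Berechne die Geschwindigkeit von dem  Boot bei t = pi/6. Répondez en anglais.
We need to integrate our acceleration equation a(t) = -63·sin(3·t) 1 time. Taking ∫a(t)dt and applying v(0) = 21, we find v(t) = 21·cos(3·t). From the given velocity equation v(t) = 21·cos(3·t), we substitute t = pi/6 to get v = 0.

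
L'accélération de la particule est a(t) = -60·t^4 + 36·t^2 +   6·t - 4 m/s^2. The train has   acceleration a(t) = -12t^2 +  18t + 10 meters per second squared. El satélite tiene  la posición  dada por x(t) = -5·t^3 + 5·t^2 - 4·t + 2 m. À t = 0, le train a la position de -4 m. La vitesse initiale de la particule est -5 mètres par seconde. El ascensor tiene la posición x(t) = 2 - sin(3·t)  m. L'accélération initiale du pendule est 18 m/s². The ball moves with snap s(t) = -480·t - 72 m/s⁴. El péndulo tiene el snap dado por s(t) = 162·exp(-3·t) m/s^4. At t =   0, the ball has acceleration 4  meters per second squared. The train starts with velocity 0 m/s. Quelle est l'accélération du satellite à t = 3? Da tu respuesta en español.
Para resolver esto, necesitamos tomar 2 derivadas de nuestra ecuación de la posición x(t) = -5·t^3 + 5·t^2 - 4·t + 2. La derivada de la posición da la velocidad: v(t) = -15·t^2 + 10·t - 4. La derivada de la velocidad da la aceleración: a(t) = 10 - 30·t. De la ecuación de la aceleración a(t) = 10 - 30·t, sustituimos t = 3 para obtener a = -80.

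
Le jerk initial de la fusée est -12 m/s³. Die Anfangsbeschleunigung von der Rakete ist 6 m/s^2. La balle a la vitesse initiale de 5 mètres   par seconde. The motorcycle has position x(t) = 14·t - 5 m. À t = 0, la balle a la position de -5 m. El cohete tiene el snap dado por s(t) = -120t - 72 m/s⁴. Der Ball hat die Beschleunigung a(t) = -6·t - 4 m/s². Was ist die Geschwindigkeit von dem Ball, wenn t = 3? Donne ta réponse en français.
Pour résoudre ceci, nous devons prendre 1 intégrale de notre équation de l'accélération a(t) = -6·t - 4. En prenant ∫a(t)dt et en appliquant v(0) = 5, nous trouvons v(t) = -3·t^2 - 4·t + 5. De l'équation de la vitesse v(t) = -3·t^2 - 4·t + 5, nous substituons t = 3 pour obtenir v = -34.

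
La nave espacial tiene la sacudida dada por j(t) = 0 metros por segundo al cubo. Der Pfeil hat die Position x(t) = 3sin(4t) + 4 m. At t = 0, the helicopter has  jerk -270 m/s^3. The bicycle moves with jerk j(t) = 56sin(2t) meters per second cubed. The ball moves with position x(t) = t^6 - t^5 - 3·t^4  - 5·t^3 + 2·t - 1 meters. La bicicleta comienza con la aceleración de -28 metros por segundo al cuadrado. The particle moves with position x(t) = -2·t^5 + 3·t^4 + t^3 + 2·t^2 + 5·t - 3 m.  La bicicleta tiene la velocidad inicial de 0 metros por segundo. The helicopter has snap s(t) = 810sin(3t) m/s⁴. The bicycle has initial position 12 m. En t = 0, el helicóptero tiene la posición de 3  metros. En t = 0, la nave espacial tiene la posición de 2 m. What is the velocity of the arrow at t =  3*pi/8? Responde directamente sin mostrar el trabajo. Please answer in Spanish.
En t = 3*pi/8, v = 0.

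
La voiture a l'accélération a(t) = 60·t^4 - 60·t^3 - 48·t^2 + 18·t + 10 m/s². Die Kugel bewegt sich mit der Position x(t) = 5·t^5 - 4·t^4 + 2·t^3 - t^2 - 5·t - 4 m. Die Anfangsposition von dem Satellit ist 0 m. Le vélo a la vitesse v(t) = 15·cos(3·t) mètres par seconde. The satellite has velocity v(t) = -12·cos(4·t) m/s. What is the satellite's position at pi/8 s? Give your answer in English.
To find the answer, we compute 1 integral of v(t) = -12·cos(4·t). Taking ∫v(t)dt and applying x(0) = 0, we find x(t) = -3·sin(4·t). We have position x(t) = -3·sin(4·t). Substituting t = pi/8: x(pi/8) = -3.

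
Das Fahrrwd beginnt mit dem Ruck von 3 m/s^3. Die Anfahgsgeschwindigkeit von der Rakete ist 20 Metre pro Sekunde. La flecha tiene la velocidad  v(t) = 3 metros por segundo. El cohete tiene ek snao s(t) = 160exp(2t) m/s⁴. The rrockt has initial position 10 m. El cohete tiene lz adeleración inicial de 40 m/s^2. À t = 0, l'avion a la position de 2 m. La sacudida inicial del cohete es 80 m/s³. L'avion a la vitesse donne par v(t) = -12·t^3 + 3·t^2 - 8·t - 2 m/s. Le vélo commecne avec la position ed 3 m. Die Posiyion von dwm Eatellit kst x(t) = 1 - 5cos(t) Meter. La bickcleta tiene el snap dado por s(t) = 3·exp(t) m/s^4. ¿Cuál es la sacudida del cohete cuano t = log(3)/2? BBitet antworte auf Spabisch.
Partiendo del snap s(t) = 160·exp(2·t), tomamos 1 antiderivada. Integrando el snap y usando la condición inicial j(0) = 80, obtenemos j(t) = 80·exp(2·t). Tenemos la sacudida j(t) = 80·exp(2·t). Sustituyendo t = log(3)/2: j(log(3)/2) = 240.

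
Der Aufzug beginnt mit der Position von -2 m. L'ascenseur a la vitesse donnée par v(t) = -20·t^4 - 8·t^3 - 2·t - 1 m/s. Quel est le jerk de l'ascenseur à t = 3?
En partant de la vitesse v(t) = -20·t^4 - 8·t^3 - 2·t - 1, nous prenons 2 dérivées. En dérivant la vitesse, nous obtenons l'accélération: a(t) = -80·t^3 - 24·t^2 - 2. En prenant d/dt de a(t), nous trouvons j(t) = -240·t^2 - 48·t. Nous avons le jerk j(t) = -240·t^2 - 48·t. En substituant t = 3: j(3) = -2304.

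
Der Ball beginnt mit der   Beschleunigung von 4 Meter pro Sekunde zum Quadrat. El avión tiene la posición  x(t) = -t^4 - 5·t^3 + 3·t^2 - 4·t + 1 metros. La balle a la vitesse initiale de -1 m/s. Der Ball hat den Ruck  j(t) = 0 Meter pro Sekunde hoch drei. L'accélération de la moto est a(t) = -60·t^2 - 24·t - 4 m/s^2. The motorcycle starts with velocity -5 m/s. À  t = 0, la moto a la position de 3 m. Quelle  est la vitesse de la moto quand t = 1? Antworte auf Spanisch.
Partiendo de la aceleración a(t) = -60·t^2 - 24·t - 4, tomamos 1 integral. Integrando la aceleración y usando la condición inicial v(0) = -5, obtenemos v(t) = -20·t^3 - 12·t^2 - 4·t - 5. De la ecuación de la velocidad v(t) = -20·t^3 - 12·t^2 - 4·t - 5, sustituimos t = 1 para obtener v = -41.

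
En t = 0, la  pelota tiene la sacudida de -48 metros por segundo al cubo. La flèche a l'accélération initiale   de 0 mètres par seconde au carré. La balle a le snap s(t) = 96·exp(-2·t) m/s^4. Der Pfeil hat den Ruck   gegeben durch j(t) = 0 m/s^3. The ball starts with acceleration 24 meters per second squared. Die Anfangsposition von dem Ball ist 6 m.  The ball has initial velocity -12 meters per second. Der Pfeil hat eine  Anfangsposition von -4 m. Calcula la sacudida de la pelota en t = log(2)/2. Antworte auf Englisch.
We must find the integral of our snap equation s(t) = 96·exp(-2·t) 1 time. The antiderivative of snap is jerk. Using j(0) = -48, we get j(t) = -48·exp(-2·t). Using j(t) = -48·exp(-2·t) and substituting t = log(2)/2, we find j = -24.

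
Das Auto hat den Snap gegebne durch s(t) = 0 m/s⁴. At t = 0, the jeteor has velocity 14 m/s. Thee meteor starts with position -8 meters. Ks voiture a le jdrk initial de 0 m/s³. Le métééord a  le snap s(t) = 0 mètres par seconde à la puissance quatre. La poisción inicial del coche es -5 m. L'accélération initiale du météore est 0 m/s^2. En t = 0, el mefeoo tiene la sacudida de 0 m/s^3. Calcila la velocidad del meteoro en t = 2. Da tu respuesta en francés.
Nous devons intégrer notre équation du snap s(t) = 0 3 fois. En intégrant le snap et en utilisant la condition initiale j(0) = 0, nous obtenons j(t) = 0. La primitive du jerk, avec a(0) = 0, donne l'accélération: a(t) = 0. En intégrant l'accélération et en utilisant la condition initiale v(0) = 14, nous obtenons v(t) = 14. En utilisant v(t) = 14 et en substituant t = 2, nous trouvons v = 14.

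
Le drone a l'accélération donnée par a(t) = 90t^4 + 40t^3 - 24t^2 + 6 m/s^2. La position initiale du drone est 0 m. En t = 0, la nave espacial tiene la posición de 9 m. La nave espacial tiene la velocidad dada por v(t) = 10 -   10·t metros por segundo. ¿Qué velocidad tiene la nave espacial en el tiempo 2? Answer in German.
Aus der Gleichung für die Geschwindigkeit v(t) = 10 - 10·t, setzen wir t = 2 ein und erhalten v = -10.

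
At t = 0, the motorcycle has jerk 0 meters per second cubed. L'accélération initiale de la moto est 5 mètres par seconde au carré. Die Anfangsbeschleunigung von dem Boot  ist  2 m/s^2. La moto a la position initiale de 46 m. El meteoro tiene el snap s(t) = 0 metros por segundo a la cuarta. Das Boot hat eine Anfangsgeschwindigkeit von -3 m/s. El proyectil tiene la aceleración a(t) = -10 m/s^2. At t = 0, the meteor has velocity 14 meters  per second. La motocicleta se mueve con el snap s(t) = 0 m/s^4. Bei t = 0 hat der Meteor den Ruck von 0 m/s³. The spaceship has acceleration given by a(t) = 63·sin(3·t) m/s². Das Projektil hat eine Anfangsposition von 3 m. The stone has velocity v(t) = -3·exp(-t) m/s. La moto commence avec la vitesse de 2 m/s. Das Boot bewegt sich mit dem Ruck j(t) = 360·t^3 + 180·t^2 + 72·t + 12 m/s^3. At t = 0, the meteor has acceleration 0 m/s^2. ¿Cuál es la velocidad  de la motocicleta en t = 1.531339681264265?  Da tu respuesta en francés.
Nous devons intégrer notre équation du snap s(t) = 0 3 fois. En prenant ∫s(t)dt et en appliquant j(0) = 0, nous trouvons j(t) = 0. En prenant ∫j(t)dt et en appliquant a(0) = 5, nous trouvons a(t) = 5. L'intégrale de l'accélération, avec v(0) = 2, donne la vitesse: v(t) = 5·t + 2. De l'équation de la vitesse v(t) = 5·t + 2, nous substituons t = 1.531339681264265 pour obtenir v = 9.65669840632133.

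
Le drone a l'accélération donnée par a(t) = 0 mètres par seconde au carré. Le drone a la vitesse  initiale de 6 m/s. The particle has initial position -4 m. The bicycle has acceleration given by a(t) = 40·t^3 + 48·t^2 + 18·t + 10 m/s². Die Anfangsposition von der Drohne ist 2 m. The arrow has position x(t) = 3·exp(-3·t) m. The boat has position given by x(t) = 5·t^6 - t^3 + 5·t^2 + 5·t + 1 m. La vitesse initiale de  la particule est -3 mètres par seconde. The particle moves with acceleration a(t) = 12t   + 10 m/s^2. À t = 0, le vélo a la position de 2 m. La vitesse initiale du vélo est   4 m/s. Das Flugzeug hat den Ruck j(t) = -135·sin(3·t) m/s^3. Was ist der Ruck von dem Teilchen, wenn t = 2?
Um dies zu lösen, müssen wir 1 Ableitung unserer Gleichung für die Beschleunigung a(t) = 12·t + 10 nehmen. Durch Ableiten von der Beschleunigung erhalten wir den Ruck: j(t) = 12. Aus der Gleichung für den Ruck j(t) = 12, setzen wir t = 2 ein und erhalten j = 12.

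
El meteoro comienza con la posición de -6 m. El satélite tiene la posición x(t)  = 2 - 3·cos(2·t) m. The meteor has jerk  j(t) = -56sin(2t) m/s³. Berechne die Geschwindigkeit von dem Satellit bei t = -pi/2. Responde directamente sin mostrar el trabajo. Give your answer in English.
v(-pi/2) = 0.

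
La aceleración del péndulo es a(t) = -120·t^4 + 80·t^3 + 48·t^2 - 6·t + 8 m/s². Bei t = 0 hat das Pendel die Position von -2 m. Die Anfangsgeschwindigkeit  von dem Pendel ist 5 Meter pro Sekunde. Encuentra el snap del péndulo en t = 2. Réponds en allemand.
Wir müssen unsere Gleichung für die Beschleunigung a(t) = -120·t^4 + 80·t^3 + 48·t^2 - 6·t + 8 2-mal ableiten. Mit d/dt von a(t) finden wir j(t) = -480·t^3 + 240·t^2 + 96·t - 6. Durch Ableiten von dem Ruck erhalten wir den Snap: s(t) = -1440·t^2 + 480·t + 96. Wir haben den Snap s(t) = -1440·t^2 + 480·t + 96. Durch Einsetzen von t = 2: s(2) = -4704.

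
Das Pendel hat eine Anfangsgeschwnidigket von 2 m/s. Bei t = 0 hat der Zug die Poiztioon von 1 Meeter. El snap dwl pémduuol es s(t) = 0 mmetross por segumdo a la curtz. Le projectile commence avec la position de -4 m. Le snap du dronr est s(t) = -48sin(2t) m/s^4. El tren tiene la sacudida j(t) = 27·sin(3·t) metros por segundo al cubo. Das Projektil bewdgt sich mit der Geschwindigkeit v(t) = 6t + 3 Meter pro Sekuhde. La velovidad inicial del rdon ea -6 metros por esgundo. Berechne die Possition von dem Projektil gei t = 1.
Ausgehend von der Geschwindigkeit v(t) = 6·t + 3, nehmen wir 1 Integral. Die Stammfunktion von der Geschwindigkeit ist die Position. Mit x(0) = -4 erhalten wir x(t) = 3·t^2 + 3·t - 4. Mit x(t) = 3·t^2 + 3·t - 4 und Einsetzen von t = 1, finden wir x = 2.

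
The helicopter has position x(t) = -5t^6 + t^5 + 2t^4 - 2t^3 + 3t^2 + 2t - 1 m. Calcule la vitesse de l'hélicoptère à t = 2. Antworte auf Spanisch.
Debemos derivar nuestra ecuación de la posición x(t) = -5·t^6 + t^5 + 2·t^4 - 2·t^3 + 3·t^2 + 2·t - 1 1 vez. La derivada de la posición da la velocidad: v(t) = -30·t^5 + 5·t^4 + 8·t^3 - 6·t^2 + 6·t + 2. De la ecuación de la velocidad v(t) = -30·t^5 + 5·t^4 + 8·t^3 - 6·t^2 + 6·t + 2, sustituimos t = 2 para obtener v = -826.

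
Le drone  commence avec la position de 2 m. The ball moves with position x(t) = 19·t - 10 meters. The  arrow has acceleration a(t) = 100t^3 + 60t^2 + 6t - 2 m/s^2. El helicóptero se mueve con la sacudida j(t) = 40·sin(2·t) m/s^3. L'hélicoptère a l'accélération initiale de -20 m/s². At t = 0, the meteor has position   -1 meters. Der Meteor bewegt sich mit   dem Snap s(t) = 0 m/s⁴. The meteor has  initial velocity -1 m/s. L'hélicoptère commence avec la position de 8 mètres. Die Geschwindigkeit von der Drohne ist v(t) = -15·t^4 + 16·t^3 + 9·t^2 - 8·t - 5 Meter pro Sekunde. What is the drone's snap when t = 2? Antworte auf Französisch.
En partant de la vitesse v(t) = -15·t^4 + 16·t^3 + 9·t^2 - 8·t - 5, nous prenons 3 dérivées. En prenant d/dt de v(t), nous trouvons a(t) = -60·t^3 + 48·t^2 + 18·t - 8. En dérivant l'accélération, nous obtenons le jerk: j(t) = -180·t^2 + 96·t + 18. La dérivée du jerk donne le snap: s(t) = 96 - 360·t. De l'équation du snap s(t) = 96 - 360·t, nous substituons t = 2 pour obtenir s = -624.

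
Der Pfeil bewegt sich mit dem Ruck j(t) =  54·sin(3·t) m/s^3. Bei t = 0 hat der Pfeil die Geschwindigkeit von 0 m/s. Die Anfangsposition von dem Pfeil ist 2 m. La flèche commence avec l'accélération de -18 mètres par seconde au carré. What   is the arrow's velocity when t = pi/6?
Starting from jerk j(t) = 54·sin(3·t), we take 2 integrals. Taking ∫j(t)dt and applying a(0) = -18, we find a(t) = -18·cos(3·t). Taking ∫a(t)dt and applying v(0) = 0, we find v(t) = -6·sin(3·t). From the given velocity equation v(t) = -6·sin(3·t), we substitute t = pi/6 to get v = -6.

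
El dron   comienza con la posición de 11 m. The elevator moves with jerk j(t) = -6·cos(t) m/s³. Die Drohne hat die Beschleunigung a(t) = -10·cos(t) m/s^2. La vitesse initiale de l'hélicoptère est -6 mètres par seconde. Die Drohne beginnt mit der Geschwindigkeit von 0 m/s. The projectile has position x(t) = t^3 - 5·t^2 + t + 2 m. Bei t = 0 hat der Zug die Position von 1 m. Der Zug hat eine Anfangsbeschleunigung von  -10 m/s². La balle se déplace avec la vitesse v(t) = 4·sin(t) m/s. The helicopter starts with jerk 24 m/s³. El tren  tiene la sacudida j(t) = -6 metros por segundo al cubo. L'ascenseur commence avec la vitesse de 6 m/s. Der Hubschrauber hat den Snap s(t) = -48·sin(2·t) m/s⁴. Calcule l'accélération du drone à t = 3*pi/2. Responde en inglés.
From the given acceleration equation a(t) = -10·cos(t), we substitute t = 3*pi/2 to get a = 0.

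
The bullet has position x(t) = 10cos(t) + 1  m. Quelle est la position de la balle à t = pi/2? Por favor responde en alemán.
Aus der Gleichung für die Position x(t) = 10·cos(t) + 1, setzen wir t = pi/2 ein und erhalten x = 1.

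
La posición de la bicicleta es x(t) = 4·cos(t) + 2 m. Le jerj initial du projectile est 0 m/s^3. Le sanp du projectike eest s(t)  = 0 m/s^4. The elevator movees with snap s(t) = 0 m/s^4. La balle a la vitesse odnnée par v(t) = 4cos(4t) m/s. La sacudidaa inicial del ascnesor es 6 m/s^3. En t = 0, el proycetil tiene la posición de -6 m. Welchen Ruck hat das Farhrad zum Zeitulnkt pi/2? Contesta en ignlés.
Starting from position x(t) = 4·cos(t) + 2, we take 3 derivatives. Taking d/dt of x(t), we find v(t) = -4·sin(t). Differentiating velocity, we get acceleration: a(t) = -4·cos(t). Taking d/dt of a(t), we find j(t) = 4·sin(t). We have jerk j(t) = 4·sin(t). Substituting t = pi/2: j(pi/2) = 4.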